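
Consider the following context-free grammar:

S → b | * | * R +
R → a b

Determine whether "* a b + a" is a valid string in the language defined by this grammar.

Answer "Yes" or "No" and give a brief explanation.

No - no valid derivation exists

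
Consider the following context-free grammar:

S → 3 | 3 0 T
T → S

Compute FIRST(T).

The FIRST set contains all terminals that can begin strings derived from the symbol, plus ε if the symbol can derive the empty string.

We compute FIRST(T) using the standard algorithm.
FIRST(S) = {3}
FIRST(T) = {3}
Therefore, FIRST(T) = {3}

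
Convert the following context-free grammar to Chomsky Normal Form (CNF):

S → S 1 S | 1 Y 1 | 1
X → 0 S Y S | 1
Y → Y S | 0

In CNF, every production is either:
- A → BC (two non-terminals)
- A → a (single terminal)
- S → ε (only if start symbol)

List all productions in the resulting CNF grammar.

T1 → 1; S → 1; T0 → 0; X → 1; Y → 0; S → S X0; X0 → T1 S; S → T1 X1; X1 → Y T1; X → T0 X2; X2 → S X3; X3 → Y S; Y → Y S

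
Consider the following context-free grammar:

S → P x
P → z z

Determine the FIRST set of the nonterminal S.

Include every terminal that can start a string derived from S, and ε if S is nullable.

We compute FIRST(S) using the standard algorithm.
FIRST(P) = {z}
FIRST(S) = {z}
Therefore, FIRST(S) = {z}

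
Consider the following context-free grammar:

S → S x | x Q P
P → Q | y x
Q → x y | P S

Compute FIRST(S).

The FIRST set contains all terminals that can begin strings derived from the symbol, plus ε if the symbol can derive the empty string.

We compute FIRST(S) using the standard algorithm.
FIRST(P) = {x, y}
FIRST(Q) = {x, y}
FIRST(S) = {x}
Therefore, FIRST(S) = {x}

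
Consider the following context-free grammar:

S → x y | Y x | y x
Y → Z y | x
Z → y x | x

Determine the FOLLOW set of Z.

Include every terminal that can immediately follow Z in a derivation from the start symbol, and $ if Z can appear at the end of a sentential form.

We compute FOLLOW(Z) using the standard algorithm.
FOLLOW(S) starts with {$}.
FIRST(S) = {x, y}
FIRST(Y) = {x, y}
FIRST(Z) = {x, y}
FOLLOW(S) = {$}
FOLLOW(Y) = {x}
FOLLOW(Z) = {y}
Therefore, FOLLOW(Z) = {y}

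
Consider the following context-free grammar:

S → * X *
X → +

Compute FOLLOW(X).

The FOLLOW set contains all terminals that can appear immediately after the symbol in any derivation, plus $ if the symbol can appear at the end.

We compute FOLLOW(X) using the standard algorithm.
FOLLOW(S) starts with {$}.
FIRST(S) = {*}
FIRST(X) = {+}
FOLLOW(S) = {$}
FOLLOW(X) = {*}
Therefore, FOLLOW(X) = {*}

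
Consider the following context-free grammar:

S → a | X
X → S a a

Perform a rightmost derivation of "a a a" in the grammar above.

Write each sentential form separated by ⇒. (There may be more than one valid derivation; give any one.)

S ⇒ X ⇒ S a a ⇒ a a a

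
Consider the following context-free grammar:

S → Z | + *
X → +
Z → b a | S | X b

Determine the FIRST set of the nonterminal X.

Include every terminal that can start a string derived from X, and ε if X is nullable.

We compute FIRST(X) using the standard algorithm.
FIRST(S) = {+, b}
FIRST(X) = {+}
FIRST(Z) = {+, b}
Therefore, FIRST(X) = {+}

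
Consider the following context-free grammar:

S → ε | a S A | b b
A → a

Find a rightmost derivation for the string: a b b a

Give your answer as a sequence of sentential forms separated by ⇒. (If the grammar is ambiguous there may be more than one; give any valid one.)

S ⇒ a S A ⇒ a S a ⇒ a b b a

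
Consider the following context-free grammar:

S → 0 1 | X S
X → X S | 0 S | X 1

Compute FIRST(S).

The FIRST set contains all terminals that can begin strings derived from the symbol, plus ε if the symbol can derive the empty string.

We compute FIRST(S) using the standard algorithm.
FIRST(S) = {0}
FIRST(X) = {0}
Therefore, FIRST(S) = {0}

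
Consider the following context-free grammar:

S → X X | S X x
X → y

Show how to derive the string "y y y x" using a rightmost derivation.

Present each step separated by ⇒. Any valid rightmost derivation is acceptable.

S ⇒ S X x ⇒ S y x ⇒ X X y x ⇒ X y y x ⇒ y y y x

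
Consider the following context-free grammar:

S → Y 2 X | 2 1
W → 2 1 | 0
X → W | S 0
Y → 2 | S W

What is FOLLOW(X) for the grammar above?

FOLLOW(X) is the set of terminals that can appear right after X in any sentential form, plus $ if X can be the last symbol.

We compute FOLLOW(X) using the standard algorithm.
FOLLOW(S) starts with {$}.
FIRST(S) = {2}
FIRST(W) = {0, 2}
FIRST(X) = {0, 2}
FIRST(Y) = {2}
FOLLOW(S) = {$, 0, 2}
FOLLOW(W) = {$, 0, 2}
FOLLOW(X) = {$, 0, 2}
FOLLOW(Y) = {2}
Therefore, FOLLOW(X) = {$, 0, 2}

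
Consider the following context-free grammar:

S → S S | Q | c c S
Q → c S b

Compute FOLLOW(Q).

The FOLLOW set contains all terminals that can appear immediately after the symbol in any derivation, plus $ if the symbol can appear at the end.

We compute FOLLOW(Q) using the standard algorithm.
FOLLOW(S) starts with {$}.
FIRST(Q) = {c}
FIRST(S) = {c}
FOLLOW(Q) = {$, b, c}
FOLLOW(S) = {$, b, c}
Therefore, FOLLOW(Q) = {$, b, c}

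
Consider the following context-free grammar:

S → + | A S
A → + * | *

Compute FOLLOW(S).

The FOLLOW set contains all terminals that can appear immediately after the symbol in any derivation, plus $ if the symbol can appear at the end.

We compute FOLLOW(S) using the standard algorithm.
FOLLOW(S) starts with {$}.
FIRST(A) = {*, +}
FIRST(S) = {*, +}
FOLLOW(A) = {*, +}
FOLLOW(S) = {$}
Therefore, FOLLOW(S) = {$}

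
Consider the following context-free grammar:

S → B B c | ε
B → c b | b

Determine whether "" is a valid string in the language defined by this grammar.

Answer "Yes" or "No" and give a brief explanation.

Yes - a valid derivation exists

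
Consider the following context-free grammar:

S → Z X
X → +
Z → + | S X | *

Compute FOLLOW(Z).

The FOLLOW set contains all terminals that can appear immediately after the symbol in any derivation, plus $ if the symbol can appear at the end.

We compute FOLLOW(Z) using the standard algorithm.
FOLLOW(S) starts with {$}.
FIRST(S) = {*, +}
FIRST(X) = {+}
FIRST(Z) = {*, +}
FOLLOW(S) = {$, +}
FOLLOW(X) = {$, +}
FOLLOW(Z) = {+}
Therefore, FOLLOW(Z) = {+}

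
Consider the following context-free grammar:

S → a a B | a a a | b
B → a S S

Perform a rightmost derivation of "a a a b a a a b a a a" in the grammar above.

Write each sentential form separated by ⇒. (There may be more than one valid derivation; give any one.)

S ⇒ a a B ⇒ a a a S S ⇒ a a a S a a B ⇒ a a a S a a a S S ⇒ a a a S a a a S a a a ⇒ a a a S a a a b a a a ⇒ a a a b a a a b a a a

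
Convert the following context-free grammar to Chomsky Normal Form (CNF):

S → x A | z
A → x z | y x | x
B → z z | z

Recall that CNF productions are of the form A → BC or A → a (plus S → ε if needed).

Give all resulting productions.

TX → x; S → z; TZ → z; TY → y; A → x; B → z; S → TX A; A → TX TZ; A → TY TX; B → TZ TZ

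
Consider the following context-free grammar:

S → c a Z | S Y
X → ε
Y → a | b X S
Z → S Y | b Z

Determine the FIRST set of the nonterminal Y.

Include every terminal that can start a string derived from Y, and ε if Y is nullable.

We compute FIRST(Y) using the standard algorithm.
FIRST(S) = {c}
FIRST(X) = {ε}
FIRST(Y) = {a, b}
FIRST(Z) = {b, c}
Therefore, FIRST(Y) = {a, b}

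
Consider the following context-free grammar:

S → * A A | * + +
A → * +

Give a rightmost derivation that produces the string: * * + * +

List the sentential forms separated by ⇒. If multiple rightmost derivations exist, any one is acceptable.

S ⇒ * A A ⇒ * A * + ⇒ * * + * +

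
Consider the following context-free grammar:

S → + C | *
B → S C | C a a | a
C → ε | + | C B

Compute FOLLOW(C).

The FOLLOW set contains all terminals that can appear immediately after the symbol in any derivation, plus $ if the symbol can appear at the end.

We compute FOLLOW(C) using the standard algorithm.
FOLLOW(S) starts with {$}.
FIRST(B) = {*, +, a}
FIRST(C) = {*, +, a, ε}
FIRST(S) = {*, +}
FOLLOW(B) = {$, *, +, a}
FOLLOW(C) = {$, *, +, a}
FOLLOW(S) = {$, *, +, a}
Therefore, FOLLOW(C) = {$, *, +, a}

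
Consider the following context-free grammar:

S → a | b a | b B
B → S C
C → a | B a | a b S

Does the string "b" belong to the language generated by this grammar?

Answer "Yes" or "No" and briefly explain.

No - no valid derivation exists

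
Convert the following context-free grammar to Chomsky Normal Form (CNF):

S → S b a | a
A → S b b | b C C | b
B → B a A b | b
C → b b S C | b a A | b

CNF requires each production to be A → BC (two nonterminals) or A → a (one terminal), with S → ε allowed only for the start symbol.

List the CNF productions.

TB → b; TA → a; S → a; A → b; B → b; C → b; S → S X0; X0 → TB TA; A → S X1; X1 → TB TB; A → TB X2; X2 → C C; B → B X3; X3 → TA X4; X4 → A TB; C → TB X5; X5 → TB X6; X6 → S C; C → TB X7; X7 → TA A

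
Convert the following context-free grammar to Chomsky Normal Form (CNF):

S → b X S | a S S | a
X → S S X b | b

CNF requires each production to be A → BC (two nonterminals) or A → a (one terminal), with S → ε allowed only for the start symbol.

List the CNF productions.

TB → b; TA → a; S → a; X → b; S → TB X0; X0 → X S; S → TA X1; X1 → S S; X → S X2; X2 → S X3; X3 → X TB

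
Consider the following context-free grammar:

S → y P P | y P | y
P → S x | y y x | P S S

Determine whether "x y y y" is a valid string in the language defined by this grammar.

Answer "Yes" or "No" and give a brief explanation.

No - no valid derivation exists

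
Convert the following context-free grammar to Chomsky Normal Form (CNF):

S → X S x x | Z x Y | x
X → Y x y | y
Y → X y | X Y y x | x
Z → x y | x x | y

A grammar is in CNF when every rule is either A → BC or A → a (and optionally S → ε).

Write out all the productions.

TX → x; S → x; TY → y; X → y; Y → x; Z → y; S → X X0; X0 → S X1; X1 → TX TX; S → Z X2; X2 → TX Y; X → Y X3; X3 → TX TY; Y → X TY; Y → X X4; X4 → Y X5; X5 → TY TX; Z → TX TY; Z → TX TX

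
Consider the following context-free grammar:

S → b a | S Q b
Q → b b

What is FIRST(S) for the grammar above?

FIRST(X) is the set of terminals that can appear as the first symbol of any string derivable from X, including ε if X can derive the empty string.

We compute FIRST(S) using the standard algorithm.
FIRST(Q) = {b}
FIRST(S) = {b}
Therefore, FIRST(S) = {b}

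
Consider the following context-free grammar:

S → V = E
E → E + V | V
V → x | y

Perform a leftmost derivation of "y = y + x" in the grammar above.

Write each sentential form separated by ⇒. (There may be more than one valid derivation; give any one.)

S ⇒ V = E ⇒ y = E ⇒ y = E + V ⇒ y = V + V ⇒ y = y + V ⇒ y = y + x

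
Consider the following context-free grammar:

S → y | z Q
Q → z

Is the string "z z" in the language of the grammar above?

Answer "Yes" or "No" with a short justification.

Yes - a valid derivation exists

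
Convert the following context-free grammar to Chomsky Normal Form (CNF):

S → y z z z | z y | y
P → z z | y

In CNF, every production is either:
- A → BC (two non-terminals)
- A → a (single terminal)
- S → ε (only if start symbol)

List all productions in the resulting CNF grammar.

TY → y; TZ → z; S → y; P → y; S → TY X0; X0 → TZ X1; X1 → TZ TZ; S → TZ TY; P → TZ TZ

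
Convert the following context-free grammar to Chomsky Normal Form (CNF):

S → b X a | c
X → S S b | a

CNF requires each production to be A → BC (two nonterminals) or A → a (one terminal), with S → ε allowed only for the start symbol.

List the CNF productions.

TB → b; TA → a; S → c; X → a; S → TB X0; X0 → X TA; X → S X1; X1 → S TB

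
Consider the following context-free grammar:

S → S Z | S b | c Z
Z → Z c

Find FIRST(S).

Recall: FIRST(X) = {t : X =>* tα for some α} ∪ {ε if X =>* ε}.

We compute FIRST(S) using the standard algorithm.
FIRST(S) = {c}
FIRST(Z) = {}
Therefore, FIRST(S) = {c}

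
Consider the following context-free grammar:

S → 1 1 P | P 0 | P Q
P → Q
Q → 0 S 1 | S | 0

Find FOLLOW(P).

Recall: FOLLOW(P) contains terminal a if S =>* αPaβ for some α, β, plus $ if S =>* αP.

We compute FOLLOW(P) using the standard algorithm.
FOLLOW(S) starts with {$}.
FIRST(P) = {0, 1}
FIRST(Q) = {0, 1}
FIRST(S) = {0, 1}
FOLLOW(P) = {$, 0, 1}
FOLLOW(Q) = {$, 0, 1}
FOLLOW(S) = {$, 0, 1}
Therefore, FOLLOW(P) = {$, 0, 1}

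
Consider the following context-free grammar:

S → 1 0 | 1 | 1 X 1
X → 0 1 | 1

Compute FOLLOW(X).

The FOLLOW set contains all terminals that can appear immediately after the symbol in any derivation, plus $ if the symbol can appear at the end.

We compute FOLLOW(X) using the standard algorithm.
FOLLOW(S) starts with {$}.
FIRST(S) = {1}
FIRST(X) = {0, 1}
FOLLOW(S) = {$}
FOLLOW(X) = {1}
Therefore, FOLLOW(X) = {1}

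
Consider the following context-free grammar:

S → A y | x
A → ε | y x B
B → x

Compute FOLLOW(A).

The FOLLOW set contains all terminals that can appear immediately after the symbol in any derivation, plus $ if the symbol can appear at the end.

We compute FOLLOW(A) using the standard algorithm.
FOLLOW(S) starts with {$}.
FIRST(A) = {y, ε}
FIRST(B) = {x}
FIRST(S) = {x, y}
FOLLOW(A) = {y}
FOLLOW(B) = {y}
FOLLOW(S) = {$}
Therefore, FOLLOW(A) = {y}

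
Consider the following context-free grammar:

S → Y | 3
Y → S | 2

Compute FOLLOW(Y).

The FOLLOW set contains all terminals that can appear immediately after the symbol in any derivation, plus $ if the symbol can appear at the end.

We compute FOLLOW(Y) using the standard algorithm.
FOLLOW(S) starts with {$}.
FIRST(S) = {2, 3}
FIRST(Y) = {2, 3}
FOLLOW(S) = {$}
FOLLOW(Y) = {$}
Therefore, FOLLOW(Y) = {$}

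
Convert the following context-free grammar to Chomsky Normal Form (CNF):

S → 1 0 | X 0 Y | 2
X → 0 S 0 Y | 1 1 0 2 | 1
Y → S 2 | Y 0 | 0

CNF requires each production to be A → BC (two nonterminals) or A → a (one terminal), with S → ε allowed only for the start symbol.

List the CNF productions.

T1 → 1; T0 → 0; S → 2; T2 → 2; X → 1; Y → 0; S → T1 T0; S → X X0; X0 → T0 Y; X → T0 X1; X1 → S X2; X2 → T0 Y; X → T1 X3; X3 → T1 X4; X4 → T0 T2; Y → S T2; Y → Y T0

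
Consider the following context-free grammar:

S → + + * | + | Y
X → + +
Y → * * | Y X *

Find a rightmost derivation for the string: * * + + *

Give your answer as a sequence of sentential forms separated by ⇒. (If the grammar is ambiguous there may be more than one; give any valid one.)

S ⇒ Y ⇒ Y X * ⇒ Y + + * ⇒ * * + + *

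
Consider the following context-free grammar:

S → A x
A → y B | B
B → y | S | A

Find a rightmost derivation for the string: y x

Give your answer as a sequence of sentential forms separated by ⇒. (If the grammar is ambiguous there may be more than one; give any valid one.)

S ⇒ A x ⇒ B x ⇒ y x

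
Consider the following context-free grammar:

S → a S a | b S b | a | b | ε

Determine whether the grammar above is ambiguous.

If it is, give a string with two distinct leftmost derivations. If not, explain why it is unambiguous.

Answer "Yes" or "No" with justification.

No - the grammar is unambiguous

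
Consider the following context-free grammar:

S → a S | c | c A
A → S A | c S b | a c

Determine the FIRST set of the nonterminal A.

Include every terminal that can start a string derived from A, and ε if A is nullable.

We compute FIRST(A) using the standard algorithm.
FIRST(A) = {a, c}
FIRST(S) = {a, c}
Therefore, FIRST(A) = {a, c}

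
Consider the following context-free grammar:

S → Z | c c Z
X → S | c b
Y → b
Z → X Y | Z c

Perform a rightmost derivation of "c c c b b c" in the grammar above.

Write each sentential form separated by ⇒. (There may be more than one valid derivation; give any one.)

S ⇒ c c Z ⇒ c c Z c ⇒ c c X Y c ⇒ c c X b c ⇒ c c c b b c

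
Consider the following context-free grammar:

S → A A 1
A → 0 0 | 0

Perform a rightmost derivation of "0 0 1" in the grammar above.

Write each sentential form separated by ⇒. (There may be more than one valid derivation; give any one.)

S ⇒ A A 1 ⇒ A 0 1 ⇒ 0 0 1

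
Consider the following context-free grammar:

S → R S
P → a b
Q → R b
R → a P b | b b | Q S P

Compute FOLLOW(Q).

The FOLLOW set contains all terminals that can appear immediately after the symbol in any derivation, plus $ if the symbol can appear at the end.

We compute FOLLOW(Q) using the standard algorithm.
FOLLOW(S) starts with {$}.
FIRST(P) = {a}
FIRST(Q) = {a, b}
FIRST(R) = {a, b}
FIRST(S) = {a, b}
FOLLOW(P) = {a, b}
FOLLOW(Q) = {a, b}
FOLLOW(R) = {a, b}
FOLLOW(S) = {$, a}
Therefore, FOLLOW(Q) = {a, b}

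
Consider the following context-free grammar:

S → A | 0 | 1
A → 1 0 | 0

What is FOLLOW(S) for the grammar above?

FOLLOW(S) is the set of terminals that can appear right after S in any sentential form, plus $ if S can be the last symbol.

We compute FOLLOW(S) using the standard algorithm.
FOLLOW(S) starts with {$}.
FIRST(A) = {0, 1}
FIRST(S) = {0, 1}
FOLLOW(A) = {$}
FOLLOW(S) = {$}
Therefore, FOLLOW(S) = {$}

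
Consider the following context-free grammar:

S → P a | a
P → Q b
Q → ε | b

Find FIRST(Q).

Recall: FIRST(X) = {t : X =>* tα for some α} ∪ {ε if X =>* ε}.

We compute FIRST(Q) using the standard algorithm.
FIRST(P) = {b}
FIRST(Q) = {b, ε}
FIRST(S) = {a, b}
Therefore, FIRST(Q) = {b, ε}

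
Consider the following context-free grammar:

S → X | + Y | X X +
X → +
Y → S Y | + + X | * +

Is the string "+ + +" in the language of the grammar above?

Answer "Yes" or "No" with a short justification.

Yes - a valid derivation exists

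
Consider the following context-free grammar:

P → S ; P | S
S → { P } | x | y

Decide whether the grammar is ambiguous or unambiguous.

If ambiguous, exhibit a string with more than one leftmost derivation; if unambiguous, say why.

Unambiguous - every string in the language has a unique leftmost derivation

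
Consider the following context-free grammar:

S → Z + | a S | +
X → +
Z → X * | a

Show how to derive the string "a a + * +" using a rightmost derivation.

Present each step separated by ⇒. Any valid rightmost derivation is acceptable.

S ⇒ a S ⇒ a a S ⇒ a a Z + ⇒ a a X * + ⇒ a a + * +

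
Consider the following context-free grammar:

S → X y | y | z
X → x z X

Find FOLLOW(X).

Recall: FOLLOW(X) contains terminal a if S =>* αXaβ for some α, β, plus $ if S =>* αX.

We compute FOLLOW(X) using the standard algorithm.
FOLLOW(S) starts with {$}.
FIRST(S) = {x, y, z}
FIRST(X) = {x}
FOLLOW(S) = {$}
FOLLOW(X) = {y}
Therefore, FOLLOW(X) = {y}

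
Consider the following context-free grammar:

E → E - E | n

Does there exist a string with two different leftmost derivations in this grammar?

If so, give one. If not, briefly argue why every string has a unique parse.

Yes - the string 'n - n - n - n - n' has two distinct leftmost derivations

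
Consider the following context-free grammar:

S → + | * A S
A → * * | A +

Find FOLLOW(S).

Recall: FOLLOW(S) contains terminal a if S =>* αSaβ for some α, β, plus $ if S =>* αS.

We compute FOLLOW(S) using the standard algorithm.
FOLLOW(S) starts with {$}.
FIRST(A) = {*}
FIRST(S) = {*, +}
FOLLOW(A) = {*, +}
FOLLOW(S) = {$}
Therefore, FOLLOW(S) = {$}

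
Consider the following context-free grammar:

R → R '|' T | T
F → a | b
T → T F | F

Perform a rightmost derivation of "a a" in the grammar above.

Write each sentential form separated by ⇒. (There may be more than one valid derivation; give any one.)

R ⇒ T ⇒ T F ⇒ T a ⇒ F a ⇒ a a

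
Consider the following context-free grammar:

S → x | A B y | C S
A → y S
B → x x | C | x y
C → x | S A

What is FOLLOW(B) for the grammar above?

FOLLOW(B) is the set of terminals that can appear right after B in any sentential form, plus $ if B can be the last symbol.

We compute FOLLOW(B) using the standard algorithm.
FOLLOW(S) starts with {$}.
FIRST(A) = {y}
FIRST(B) = {x, y}
FIRST(C) = {x, y}
FIRST(S) = {x, y}
FOLLOW(A) = {x, y}
FOLLOW(B) = {y}
FOLLOW(C) = {x, y}
FOLLOW(S) = {$, x, y}
Therefore, FOLLOW(B) = {y}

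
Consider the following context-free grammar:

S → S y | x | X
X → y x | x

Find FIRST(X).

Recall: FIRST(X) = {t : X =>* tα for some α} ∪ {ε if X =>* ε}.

We compute FIRST(X) using the standard algorithm.
FIRST(S) = {x, y}
FIRST(X) = {x, y}
Therefore, FIRST(X) = {x, y}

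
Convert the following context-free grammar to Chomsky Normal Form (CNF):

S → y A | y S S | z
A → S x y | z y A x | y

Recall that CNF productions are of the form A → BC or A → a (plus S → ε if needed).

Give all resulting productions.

TY → y; S → z; TX → x; TZ → z; A → y; S → TY A; S → TY X0; X0 → S S; A → S X1; X1 → TX TY; A → TZ X2; X2 → TY X3; X3 → A TX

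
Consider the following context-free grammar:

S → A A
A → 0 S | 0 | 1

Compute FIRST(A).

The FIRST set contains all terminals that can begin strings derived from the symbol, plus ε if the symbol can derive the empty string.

We compute FIRST(A) using the standard algorithm.
FIRST(A) = {0, 1}
FIRST(S) = {0, 1}
Therefore, FIRST(A) = {0, 1}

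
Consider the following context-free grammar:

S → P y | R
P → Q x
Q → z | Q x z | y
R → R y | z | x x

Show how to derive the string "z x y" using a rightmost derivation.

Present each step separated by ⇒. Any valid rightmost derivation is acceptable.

S ⇒ P y ⇒ Q x y ⇒ z x y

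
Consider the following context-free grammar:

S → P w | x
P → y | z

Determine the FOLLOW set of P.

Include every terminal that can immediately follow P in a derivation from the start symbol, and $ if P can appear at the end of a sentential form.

We compute FOLLOW(P) using the standard algorithm.
FOLLOW(S) starts with {$}.
FIRST(P) = {y, z}
FIRST(S) = {x, y, z}
FOLLOW(P) = {w}
FOLLOW(S) = {$}
Therefore, FOLLOW(P) = {w}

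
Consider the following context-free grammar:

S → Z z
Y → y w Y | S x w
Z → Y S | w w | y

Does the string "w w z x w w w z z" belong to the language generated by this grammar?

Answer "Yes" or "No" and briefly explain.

Yes - a valid derivation exists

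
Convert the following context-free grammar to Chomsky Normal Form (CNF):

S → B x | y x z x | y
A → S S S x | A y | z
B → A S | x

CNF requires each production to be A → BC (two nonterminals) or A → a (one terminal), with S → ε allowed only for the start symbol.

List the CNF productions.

TX → x; TY → y; TZ → z; S → y; A → z; B → x; S → B TX; S → TY X0; X0 → TX X1; X1 → TZ TX; A → S X2; X2 → S X3; X3 → S TX; A → A TY; B → A S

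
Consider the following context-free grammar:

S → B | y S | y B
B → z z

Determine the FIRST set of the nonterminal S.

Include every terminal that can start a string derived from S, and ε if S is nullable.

We compute FIRST(S) using the standard algorithm.
FIRST(B) = {z}
FIRST(S) = {y, z}
Therefore, FIRST(S) = {y, z}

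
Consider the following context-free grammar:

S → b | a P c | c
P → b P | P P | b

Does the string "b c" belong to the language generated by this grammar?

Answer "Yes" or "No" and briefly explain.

No - no valid derivation exists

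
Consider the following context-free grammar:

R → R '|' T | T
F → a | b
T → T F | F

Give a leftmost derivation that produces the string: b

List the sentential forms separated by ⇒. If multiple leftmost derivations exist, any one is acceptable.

R ⇒ T ⇒ F ⇒ b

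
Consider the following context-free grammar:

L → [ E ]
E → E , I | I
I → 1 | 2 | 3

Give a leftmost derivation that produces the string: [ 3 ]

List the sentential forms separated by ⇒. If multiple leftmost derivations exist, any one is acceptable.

L ⇒ [ E ] ⇒ [ I ] ⇒ [ 3 ]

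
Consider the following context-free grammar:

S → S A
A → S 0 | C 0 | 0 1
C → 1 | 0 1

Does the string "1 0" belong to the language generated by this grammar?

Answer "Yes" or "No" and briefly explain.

No - no valid derivation exists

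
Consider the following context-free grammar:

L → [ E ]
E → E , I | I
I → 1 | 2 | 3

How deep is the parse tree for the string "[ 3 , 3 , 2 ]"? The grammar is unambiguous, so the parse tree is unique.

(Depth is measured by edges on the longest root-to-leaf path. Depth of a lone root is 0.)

5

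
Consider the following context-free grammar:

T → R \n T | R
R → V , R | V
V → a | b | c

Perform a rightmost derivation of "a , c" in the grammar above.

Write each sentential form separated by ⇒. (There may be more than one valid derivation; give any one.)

T ⇒ R ⇒ V , R ⇒ V , V ⇒ V , c ⇒ a , c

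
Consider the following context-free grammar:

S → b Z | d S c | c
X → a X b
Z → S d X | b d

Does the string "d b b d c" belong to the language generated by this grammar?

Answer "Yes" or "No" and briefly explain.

Yes - a valid derivation exists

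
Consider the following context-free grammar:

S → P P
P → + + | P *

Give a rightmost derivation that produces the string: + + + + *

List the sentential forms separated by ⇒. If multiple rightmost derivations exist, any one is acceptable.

S ⇒ P P ⇒ P P * ⇒ P + + * ⇒ + + + + *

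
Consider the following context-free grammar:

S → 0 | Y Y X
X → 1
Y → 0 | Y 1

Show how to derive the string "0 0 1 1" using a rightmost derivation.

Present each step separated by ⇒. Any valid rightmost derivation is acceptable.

S ⇒ Y Y X ⇒ Y Y 1 ⇒ Y Y 1 1 ⇒ Y 0 1 1 ⇒ 0 0 1 1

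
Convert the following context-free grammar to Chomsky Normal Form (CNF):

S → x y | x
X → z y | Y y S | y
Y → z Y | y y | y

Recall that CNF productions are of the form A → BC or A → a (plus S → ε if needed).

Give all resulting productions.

TX → x; TY → y; S → x; TZ → z; X → y; Y → y; S → TX TY; X → TZ TY; X → Y X0; X0 → TY S; Y → TZ Y; Y → TY TY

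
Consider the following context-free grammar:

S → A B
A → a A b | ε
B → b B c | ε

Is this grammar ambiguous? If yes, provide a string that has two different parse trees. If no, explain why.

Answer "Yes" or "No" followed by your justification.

No - the grammar is unambiguous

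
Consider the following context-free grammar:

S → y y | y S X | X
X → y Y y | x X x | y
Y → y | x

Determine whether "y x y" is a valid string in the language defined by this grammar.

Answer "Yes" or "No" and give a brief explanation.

Yes - a valid derivation exists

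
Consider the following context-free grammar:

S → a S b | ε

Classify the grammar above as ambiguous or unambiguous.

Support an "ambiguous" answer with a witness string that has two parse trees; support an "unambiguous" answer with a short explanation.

Unambiguous - every string in the language has a unique parse tree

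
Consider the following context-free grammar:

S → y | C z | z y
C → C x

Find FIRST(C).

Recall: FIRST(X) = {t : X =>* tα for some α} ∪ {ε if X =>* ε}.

We compute FIRST(C) using the standard algorithm.
FIRST(C) = {}
FIRST(S) = {y, z}
Therefore, FIRST(C) = {}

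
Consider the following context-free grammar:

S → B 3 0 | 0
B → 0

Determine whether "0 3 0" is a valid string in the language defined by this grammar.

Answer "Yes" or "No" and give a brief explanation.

Yes - a valid derivation exists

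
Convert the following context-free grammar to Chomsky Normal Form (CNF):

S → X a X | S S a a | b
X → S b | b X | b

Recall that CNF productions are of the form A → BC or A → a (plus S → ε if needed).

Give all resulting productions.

TA → a; S → b; TB → b; X → b; S → X X0; X0 → TA X; S → S X1; X1 → S X2; X2 → TA TA; X → S TB; X → TB X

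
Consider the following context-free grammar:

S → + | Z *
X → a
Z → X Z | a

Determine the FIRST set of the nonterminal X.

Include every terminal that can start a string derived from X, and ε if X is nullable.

We compute FIRST(X) using the standard algorithm.
FIRST(S) = {+, a}
FIRST(X) = {a}
FIRST(Z) = {a}
Therefore, FIRST(X) = {a}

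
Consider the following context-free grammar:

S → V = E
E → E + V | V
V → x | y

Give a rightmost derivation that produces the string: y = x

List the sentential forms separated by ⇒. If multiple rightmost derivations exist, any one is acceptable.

S ⇒ V = E ⇒ V = V ⇒ V = x ⇒ y = x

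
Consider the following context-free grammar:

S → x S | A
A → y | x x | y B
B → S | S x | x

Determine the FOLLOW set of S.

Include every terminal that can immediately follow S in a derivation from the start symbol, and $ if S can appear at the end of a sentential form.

We compute FOLLOW(S) using the standard algorithm.
FOLLOW(S) starts with {$}.
FIRST(A) = {x, y}
FIRST(B) = {x, y}
FIRST(S) = {x, y}
FOLLOW(A) = {$, x}
FOLLOW(B) = {$, x}
FOLLOW(S) = {$, x}
Therefore, FOLLOW(S) = {$, x}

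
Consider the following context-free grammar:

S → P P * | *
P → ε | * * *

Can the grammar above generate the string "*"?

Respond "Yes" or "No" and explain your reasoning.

Yes - a valid derivation exists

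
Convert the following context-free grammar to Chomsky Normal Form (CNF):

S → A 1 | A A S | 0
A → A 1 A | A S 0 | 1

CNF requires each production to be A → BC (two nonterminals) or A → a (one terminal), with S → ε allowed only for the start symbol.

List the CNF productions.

T1 → 1; S → 0; T0 → 0; A → 1; S → A T1; S → A X0; X0 → A S; A → A X1; X1 → T1 A; A → A X2; X2 → S T0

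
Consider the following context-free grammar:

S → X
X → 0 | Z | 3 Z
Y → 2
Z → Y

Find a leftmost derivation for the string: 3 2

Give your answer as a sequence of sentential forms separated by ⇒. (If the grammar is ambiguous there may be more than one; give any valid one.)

S ⇒ X ⇒ 3 Z ⇒ 3 Y ⇒ 3 2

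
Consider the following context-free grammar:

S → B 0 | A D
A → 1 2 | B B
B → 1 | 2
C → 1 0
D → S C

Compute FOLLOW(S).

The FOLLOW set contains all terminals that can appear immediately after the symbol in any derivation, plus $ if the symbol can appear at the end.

We compute FOLLOW(S) using the standard algorithm.
FOLLOW(S) starts with {$}.
FIRST(A) = {1, 2}
FIRST(B) = {1, 2}
FIRST(C) = {1}
FIRST(D) = {1, 2}
FIRST(S) = {1, 2}
FOLLOW(A) = {1, 2}
FOLLOW(B) = {0, 1, 2}
FOLLOW(C) = {$, 1}
FOLLOW(D) = {$, 1}
FOLLOW(S) = {$, 1}
Therefore, FOLLOW(S) = {$, 1}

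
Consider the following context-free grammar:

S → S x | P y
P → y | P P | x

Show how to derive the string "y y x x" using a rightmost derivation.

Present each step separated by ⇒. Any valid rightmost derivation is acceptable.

S ⇒ S x ⇒ S x x ⇒ P y x x ⇒ y y x x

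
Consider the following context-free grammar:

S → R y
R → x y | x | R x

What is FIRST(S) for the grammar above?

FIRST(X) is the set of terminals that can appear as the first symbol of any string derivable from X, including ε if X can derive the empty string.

We compute FIRST(S) using the standard algorithm.
FIRST(R) = {x}
FIRST(S) = {x}
Therefore, FIRST(S) = {x}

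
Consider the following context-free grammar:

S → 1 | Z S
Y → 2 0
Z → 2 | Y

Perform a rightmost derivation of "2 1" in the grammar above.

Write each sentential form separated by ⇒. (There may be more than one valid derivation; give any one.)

S ⇒ Z S ⇒ Z 1 ⇒ 2 1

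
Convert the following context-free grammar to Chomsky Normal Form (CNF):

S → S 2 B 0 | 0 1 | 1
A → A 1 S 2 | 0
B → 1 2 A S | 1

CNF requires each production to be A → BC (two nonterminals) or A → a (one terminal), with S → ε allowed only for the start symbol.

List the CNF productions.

T2 → 2; T0 → 0; T1 → 1; S → 1; A → 0; B → 1; S → S X0; X0 → T2 X1; X1 → B T0; S → T0 T1; A → A X2; X2 → T1 X3; X3 → S T2; B → T1 X4; X4 → T2 X5; X5 → A S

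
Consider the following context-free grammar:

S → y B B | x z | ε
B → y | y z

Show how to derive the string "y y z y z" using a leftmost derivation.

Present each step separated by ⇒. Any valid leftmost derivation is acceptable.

S ⇒ y B B ⇒ y y z B ⇒ y y z y z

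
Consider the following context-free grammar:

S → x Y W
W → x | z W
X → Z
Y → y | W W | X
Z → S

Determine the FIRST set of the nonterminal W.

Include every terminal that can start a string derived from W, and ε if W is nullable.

We compute FIRST(W) using the standard algorithm.
FIRST(S) = {x}
FIRST(W) = {x, z}
FIRST(X) = {x}
FIRST(Y) = {x, y, z}
FIRST(Z) = {x}
Therefore, FIRST(W) = {x, z}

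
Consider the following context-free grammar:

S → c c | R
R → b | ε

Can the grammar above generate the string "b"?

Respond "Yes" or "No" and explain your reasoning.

Yes - a valid derivation exists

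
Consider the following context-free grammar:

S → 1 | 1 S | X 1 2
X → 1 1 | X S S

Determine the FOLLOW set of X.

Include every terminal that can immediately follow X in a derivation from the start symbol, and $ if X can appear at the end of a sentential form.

We compute FOLLOW(X) using the standard algorithm.
FOLLOW(S) starts with {$}.
FIRST(S) = {1}
FIRST(X) = {1}
FOLLOW(S) = {$, 1}
FOLLOW(X) = {1}
Therefore, FOLLOW(X) = {1}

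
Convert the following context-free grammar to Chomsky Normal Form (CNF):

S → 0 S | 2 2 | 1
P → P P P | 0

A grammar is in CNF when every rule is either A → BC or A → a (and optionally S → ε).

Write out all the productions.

T0 → 0; T2 → 2; S → 1; P → 0; S → T0 S; S → T2 T2; P → P X0; X0 → P P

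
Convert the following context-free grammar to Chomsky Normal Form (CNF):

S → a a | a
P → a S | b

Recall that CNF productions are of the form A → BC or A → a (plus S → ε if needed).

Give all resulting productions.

TA → a; S → a; P → b; S → TA TA; P → TA S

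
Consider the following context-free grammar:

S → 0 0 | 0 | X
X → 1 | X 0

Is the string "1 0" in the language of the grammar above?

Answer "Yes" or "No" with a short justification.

Yes - a valid derivation exists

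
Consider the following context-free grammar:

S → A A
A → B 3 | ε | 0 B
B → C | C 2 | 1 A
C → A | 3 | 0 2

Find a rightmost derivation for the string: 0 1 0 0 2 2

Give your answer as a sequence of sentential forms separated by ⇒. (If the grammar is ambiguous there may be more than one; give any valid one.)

S ⇒ A A ⇒ A ⇒ 0 B ⇒ 0 1 A ⇒ 0 1 0 B ⇒ 0 1 0 C 2 ⇒ 0 1 0 0 2 2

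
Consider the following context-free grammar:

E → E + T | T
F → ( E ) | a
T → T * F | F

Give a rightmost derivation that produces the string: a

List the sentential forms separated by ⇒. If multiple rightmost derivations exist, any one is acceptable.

E ⇒ T ⇒ F ⇒ a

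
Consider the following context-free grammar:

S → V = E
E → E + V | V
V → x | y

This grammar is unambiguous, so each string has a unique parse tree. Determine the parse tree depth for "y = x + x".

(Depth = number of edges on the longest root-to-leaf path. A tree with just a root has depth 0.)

4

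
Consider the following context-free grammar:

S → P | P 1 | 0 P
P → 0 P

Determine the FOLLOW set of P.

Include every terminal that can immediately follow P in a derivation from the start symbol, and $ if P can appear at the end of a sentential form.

We compute FOLLOW(P) using the standard algorithm.
FOLLOW(S) starts with {$}.
FIRST(P) = {0}
FIRST(S) = {0}
FOLLOW(P) = {$, 1}
FOLLOW(S) = {$}
Therefore, FOLLOW(P) = {$, 1}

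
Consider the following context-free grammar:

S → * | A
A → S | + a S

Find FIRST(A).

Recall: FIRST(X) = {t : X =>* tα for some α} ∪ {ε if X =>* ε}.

We compute FIRST(A) using the standard algorithm.
FIRST(A) = {*, +}
FIRST(S) = {*, +}
Therefore, FIRST(A) = {*, +}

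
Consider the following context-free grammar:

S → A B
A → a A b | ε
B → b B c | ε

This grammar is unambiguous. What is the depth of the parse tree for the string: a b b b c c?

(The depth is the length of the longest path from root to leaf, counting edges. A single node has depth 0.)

4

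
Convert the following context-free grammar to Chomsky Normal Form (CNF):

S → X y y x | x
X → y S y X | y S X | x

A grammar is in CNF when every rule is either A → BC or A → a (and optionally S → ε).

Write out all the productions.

TY → y; TX → x; S → x; X → x; S → X X0; X0 → TY X1; X1 → TY TX; X → TY X2; X2 → S X3; X3 → TY X; X → TY X4; X4 → S X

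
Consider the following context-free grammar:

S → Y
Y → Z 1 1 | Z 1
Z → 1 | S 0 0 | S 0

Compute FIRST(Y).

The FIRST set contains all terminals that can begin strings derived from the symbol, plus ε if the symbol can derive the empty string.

We compute FIRST(Y) using the standard algorithm.
FIRST(S) = {1}
FIRST(Y) = {1}
FIRST(Z) = {1}
Therefore, FIRST(Y) = {1}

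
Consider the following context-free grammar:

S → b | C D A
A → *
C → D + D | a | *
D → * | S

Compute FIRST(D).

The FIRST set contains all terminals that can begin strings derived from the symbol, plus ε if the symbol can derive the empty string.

We compute FIRST(D) using the standard algorithm.
FIRST(A) = {*}
FIRST(C) = {*, a, b}
FIRST(D) = {*, a, b}
FIRST(S) = {*, a, b}
Therefore, FIRST(D) = {*, a, b}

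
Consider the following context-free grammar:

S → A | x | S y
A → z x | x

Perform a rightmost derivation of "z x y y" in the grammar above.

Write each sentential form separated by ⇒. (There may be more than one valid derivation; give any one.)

S ⇒ S y ⇒ S y y ⇒ A y y ⇒ z x y y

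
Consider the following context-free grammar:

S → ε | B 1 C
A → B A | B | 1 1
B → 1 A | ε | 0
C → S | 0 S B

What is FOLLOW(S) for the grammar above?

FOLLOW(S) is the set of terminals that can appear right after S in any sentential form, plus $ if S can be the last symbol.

We compute FOLLOW(S) using the standard algorithm.
FOLLOW(S) starts with {$}.
FIRST(A) = {0, 1, ε}
FIRST(B) = {0, 1, ε}
FIRST(C) = {0, 1, ε}
FIRST(S) = {0, 1, ε}
FOLLOW(A) = {$, 0, 1}
FOLLOW(B) = {$, 0, 1}
FOLLOW(C) = {$, 0, 1}
FOLLOW(S) = {$, 0, 1}
Therefore, FOLLOW(S) = {$, 0, 1}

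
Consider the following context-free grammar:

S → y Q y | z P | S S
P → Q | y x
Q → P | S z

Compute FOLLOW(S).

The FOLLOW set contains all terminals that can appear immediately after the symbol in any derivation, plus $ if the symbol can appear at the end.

We compute FOLLOW(S) using the standard algorithm.
FOLLOW(S) starts with {$}.
FIRST(P) = {y, z}
FIRST(Q) = {y, z}
FIRST(S) = {y, z}
FOLLOW(P) = {$, y, z}
FOLLOW(Q) = {$, y, z}
FOLLOW(S) = {$, y, z}
Therefore, FOLLOW(S) = {$, y, z}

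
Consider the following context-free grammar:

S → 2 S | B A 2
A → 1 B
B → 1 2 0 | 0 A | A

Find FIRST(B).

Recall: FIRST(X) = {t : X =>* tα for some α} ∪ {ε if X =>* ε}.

We compute FIRST(B) using the standard algorithm.
FIRST(A) = {1}
FIRST(B) = {0, 1}
FIRST(S) = {0, 1, 2}
Therefore, FIRST(B) = {0, 1}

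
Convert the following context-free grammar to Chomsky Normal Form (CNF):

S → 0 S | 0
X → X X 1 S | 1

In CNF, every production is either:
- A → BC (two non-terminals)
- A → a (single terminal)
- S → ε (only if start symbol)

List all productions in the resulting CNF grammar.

T0 → 0; S → 0; T1 → 1; X → 1; S → T0 S; X → X X0; X0 → X X1; X1 → T1 S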